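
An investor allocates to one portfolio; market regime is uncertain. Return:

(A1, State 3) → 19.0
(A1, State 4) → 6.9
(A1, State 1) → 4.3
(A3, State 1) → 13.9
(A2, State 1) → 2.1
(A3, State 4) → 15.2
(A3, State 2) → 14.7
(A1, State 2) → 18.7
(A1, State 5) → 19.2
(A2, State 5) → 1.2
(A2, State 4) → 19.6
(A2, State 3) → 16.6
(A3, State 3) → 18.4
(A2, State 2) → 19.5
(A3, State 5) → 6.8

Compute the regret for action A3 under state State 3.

Best payoff under State 3 is 19.0.
Regret = 19.0 − 18.4 = 0.6.

0.6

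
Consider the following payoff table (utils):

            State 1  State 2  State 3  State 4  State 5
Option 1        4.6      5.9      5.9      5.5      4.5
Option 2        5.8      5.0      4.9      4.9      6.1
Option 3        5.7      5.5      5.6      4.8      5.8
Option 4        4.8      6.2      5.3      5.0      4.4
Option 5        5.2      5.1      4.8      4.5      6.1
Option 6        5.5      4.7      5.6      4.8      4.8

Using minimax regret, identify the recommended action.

Option 3

Column bests: State 1=5.8, State 2=6.2, State 3=5.9, State 4=5.5, State 5=6.1.
Option 1 regrets: 1.2, 0.3, 0.0, 0.0, 1.6 → max 1.6
Option 2 regrets: 0.0, 1.2, 1.0, 0.6, 0.0 → max 1.2
Option 3 regrets: 0.1, 0.7, 0.3, 0.7, 0.3 → max 0.7
Option 4 regrets: 1.0, 0.0, 0.6, 0.5, 1.7 → max 1.7
Option 5 regrets: 0.6, 1.1, 1.1, 1.0, 0.0 → max 1.1
Option 6 regrets: 0.3, 1.5, 0.3, 0.7, 1.3 → max 1.5
Smallest max regret = 0.7 → Option 3.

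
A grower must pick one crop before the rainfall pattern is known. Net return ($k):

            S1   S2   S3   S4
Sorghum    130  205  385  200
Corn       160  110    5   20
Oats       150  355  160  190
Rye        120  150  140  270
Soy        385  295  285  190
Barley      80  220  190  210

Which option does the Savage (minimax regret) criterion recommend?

Soy

Column bests: S1=385, S2=355, S3=385, S4=270.
Sorghum regrets: 255, 150, 0, 70 → max 255
Corn regrets: 225, 245, 380, 250 → max 380
Oats regrets: 235, 0, 225, 80 → max 235
Rye regrets: 265, 205, 245, 0 → max 265
Soy regrets: 0, 60, 100, 80 → max 100
Barley regrets: 305, 135, 195, 60 → max 305
Smallest max regret = 100 → Soy.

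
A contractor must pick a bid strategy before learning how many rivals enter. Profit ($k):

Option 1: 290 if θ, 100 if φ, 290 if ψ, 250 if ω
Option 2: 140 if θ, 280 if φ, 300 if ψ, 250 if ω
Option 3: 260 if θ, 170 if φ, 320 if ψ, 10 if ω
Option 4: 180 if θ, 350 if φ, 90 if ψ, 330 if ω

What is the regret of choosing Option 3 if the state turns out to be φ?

Best payoff under φ is 350.
Regret = 350 − 170 = 180.

180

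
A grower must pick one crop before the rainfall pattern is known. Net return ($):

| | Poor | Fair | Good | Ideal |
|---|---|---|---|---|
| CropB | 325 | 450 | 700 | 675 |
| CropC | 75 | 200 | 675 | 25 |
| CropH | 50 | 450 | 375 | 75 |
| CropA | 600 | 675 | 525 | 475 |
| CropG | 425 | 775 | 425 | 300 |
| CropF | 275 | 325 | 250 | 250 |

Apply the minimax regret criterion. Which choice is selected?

CropA

Column bests: Poor=600, Fair=775, Good=700, Ideal=675.
CropB regrets: 275, 325, 0, 0 → max 325
CropC regrets: 525, 575, 25, 650 → max 650
CropH regrets: 550, 325, 325, 600 → max 600
CropA regrets: 0, 100, 175, 200 → max 200
CropG regrets: 175, 0, 275, 375 → max 375
CropF regrets: 325, 450, 450, 425 → max 450
Smallest max regret = 200 → CropA.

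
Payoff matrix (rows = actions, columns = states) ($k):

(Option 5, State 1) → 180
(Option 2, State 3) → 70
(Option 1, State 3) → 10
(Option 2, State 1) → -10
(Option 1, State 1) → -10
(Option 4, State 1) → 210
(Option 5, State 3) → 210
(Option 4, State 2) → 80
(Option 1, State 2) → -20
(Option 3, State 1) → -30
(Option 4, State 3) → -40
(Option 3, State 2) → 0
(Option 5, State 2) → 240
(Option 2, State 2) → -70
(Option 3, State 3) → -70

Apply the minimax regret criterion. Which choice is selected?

Column bests: State 1=210, State 2=240, State 3=210.
Option 1 regrets: 220, 260, 200 → max 260
Option 2 regrets: 220, 310, 140 → max 310
Option 3 regrets: 240, 240, 280 → max 280
Option 4 regrets: 0, 160, 250 → max 250
Option 5 regrets: 30, 0, 0 → max 30
Smallest max regret = 30 → Option 5.

Option 5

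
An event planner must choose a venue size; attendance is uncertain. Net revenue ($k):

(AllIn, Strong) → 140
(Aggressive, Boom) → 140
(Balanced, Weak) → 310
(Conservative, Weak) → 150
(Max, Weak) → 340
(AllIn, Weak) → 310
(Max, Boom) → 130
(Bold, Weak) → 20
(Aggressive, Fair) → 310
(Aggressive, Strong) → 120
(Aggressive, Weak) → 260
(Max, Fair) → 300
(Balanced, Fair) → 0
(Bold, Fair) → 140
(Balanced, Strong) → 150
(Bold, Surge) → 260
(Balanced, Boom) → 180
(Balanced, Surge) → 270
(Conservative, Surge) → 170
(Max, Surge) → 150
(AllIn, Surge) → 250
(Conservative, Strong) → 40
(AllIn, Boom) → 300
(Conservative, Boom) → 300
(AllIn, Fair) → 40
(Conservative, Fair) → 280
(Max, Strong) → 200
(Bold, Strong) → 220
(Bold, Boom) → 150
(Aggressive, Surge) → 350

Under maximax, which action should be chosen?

Row maxima: Conservative=300, Balanced=310, Aggressive=350, Bold=260, AllIn=310, Max=340
Best best-case = 350 → Aggressive.

Aggressive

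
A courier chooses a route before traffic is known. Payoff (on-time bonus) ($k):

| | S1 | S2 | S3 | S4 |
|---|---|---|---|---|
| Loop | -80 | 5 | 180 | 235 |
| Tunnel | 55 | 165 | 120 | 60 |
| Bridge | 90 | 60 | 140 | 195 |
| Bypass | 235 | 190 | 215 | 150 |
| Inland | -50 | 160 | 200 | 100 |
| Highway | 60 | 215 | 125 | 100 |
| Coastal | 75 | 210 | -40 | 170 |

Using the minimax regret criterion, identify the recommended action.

Column bests: S1=235, S2=215, S3=215, S4=235.
Loop regrets: 315, 210, 35, 0 → max 315
Tunnel regrets: 180, 50, 95, 175 → max 180
Bridge regrets: 145, 155, 75, 40 → max 155
Bypass regrets: 0, 25, 0, 85 → max 85
Inland regrets: 285, 55, 15, 135 → max 285
Highway regrets: 175, 0, 90, 135 → max 175
Coastal regrets: 160, 5, 255, 65 → max 255
Smallest max regret = 85 → Bypass.

Bypass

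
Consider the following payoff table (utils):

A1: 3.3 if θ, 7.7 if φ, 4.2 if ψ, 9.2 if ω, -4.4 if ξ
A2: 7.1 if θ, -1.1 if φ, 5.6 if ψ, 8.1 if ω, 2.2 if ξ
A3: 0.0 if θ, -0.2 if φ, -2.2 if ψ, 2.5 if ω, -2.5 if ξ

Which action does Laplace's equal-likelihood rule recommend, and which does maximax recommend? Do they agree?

Row averages: A1=4, A2=4.38, A3=-0.48
Highest average = 4.38 → A2.
Row maxima: A1=9.2, A2=8.1, A3=2.5
Best best-case = 9.2 → A1.

laplace → A2; maximax → A1 (disagree)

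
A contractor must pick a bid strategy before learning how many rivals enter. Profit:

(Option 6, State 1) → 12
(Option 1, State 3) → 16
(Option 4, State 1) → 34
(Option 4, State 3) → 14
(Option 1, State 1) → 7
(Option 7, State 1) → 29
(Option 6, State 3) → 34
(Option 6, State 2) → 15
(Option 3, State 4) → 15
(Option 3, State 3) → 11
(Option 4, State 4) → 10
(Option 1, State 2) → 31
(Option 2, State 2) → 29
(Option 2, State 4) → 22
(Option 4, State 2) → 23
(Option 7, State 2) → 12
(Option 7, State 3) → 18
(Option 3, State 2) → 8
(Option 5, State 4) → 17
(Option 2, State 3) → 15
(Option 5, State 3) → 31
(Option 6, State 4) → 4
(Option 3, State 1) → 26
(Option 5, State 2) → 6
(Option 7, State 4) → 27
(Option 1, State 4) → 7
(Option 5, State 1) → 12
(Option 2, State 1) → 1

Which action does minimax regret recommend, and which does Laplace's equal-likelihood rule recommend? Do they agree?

Column bests: State 1=34, State 2=31, State 3=34, State 4=27.
Option 1 regrets: 27, 0, 18, 20 → max 27
Option 2 regrets: 33, 2, 19, 5 → max 33
Option 3 regrets: 8, 23, 23, 12 → max 23
Option 4 regrets: 0, 8, 20, 17 → max 20
Option 5 regrets: 22, 25, 3, 10 → max 25
Option 6 regrets: 22, 16, 0, 23 → max 23
Option 7 regrets: 5, 19, 16, 0 → max 19
Smallest max regret = 19 → Option 7.
Row averages: Option 1=15.25, Option 2=16.75, Option 3=15, Option 4=20.25, Option 5=16.5, Option 6=16.25, Option 7=21.5
Highest average = 21.5 → Option 7.

minimax regret → Option 7; laplace → Option 7 (agree)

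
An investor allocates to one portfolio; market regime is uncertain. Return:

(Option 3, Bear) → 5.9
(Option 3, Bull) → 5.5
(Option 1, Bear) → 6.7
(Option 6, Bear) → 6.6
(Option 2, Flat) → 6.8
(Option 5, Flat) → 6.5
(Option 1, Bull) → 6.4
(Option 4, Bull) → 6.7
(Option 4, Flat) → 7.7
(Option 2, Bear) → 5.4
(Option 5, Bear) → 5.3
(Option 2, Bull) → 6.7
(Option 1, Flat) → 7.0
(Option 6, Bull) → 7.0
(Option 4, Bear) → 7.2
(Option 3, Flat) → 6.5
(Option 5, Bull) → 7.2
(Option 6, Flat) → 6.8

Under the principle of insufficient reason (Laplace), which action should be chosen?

Row averages: Option 1=6.7, Option 2=6.3, Option 3=179/30, Option 4=7.2, Option 5=19/3, Option 6=6.8
Highest average = 7.2 → Option 4.

Option 4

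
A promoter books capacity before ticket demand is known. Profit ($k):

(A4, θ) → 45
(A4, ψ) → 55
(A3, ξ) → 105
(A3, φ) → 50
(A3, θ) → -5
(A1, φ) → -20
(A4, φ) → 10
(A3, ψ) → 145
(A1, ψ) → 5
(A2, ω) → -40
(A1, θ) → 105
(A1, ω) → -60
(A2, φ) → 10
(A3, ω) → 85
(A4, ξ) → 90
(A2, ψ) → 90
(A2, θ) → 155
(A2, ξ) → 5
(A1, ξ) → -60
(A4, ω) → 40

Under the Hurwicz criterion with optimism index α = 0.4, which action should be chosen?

A3

A1: 0.4·105 + 0.6·(-60) = 6
A2: 0.4·155 + 0.6·(-40) = 38
A3: 0.4·145 + 0.6·(-5) = 55
A4: 0.4·90 + 0.6·10 = 42
Highest Hurwicz score = 55 → A3.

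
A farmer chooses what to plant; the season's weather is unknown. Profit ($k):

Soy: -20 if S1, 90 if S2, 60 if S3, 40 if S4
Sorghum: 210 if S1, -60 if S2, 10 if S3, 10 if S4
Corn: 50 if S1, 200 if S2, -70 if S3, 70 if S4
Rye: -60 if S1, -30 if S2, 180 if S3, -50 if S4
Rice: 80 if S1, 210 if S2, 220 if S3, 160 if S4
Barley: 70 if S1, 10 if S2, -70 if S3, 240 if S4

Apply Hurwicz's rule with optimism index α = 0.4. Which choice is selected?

Soy: 0.4·90 + 0.6·(-20) = 24
Sorghum: 0.4·210 + 0.6·(-60) = 48
Corn: 0.4·200 + 0.6·(-70) = 38
Rye: 0.4·180 + 0.6·(-60) = 36
Rice: 0.4·220 + 0.6·80 = 136
Barley: 0.4·240 + 0.6·(-70) = 54
Highest Hurwicz score = 136 → Rice.

Rice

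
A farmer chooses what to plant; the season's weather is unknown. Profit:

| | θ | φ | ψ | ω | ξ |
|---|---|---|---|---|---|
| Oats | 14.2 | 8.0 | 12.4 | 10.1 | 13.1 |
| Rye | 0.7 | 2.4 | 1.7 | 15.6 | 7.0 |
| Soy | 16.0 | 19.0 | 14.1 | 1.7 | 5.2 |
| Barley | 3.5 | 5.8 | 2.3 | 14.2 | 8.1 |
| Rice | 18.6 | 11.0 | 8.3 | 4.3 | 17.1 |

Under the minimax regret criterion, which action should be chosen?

Oats

Column bests: θ=18.6, φ=19.0, ψ=14.1, ω=15.6, ξ=17.1.
Oats regrets: 4.4, 11.0, 1.7, 5.5, 4.0 → max 11.0
Rye regrets: 17.9, 16.6, 12.4, 0.0, 10.1 → max 17.9
Soy regrets: 2.6, 0.0, 0.0, 13.9, 11.9 → max 13.9
Barley regrets: 15.1, 13.2, 11.8, 1.4, 9.0 → max 15.1
Rice regrets: 0.0, 8.0, 5.8, 11.3, 0.0 → max 11.3
Smallest max regret = 11.0 → Oats.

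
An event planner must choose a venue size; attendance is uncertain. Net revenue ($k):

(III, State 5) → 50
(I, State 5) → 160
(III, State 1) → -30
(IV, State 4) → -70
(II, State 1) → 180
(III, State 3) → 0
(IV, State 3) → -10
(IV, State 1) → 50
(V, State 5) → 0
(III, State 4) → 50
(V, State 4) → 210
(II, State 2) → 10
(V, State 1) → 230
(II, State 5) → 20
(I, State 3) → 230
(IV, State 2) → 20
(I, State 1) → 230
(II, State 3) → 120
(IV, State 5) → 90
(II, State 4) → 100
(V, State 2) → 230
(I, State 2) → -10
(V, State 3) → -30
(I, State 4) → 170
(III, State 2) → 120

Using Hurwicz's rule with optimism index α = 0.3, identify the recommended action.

I: 0.3·230 + 0.7·(-10) = 62
II: 0.3·180 + 0.7·10 = 61
III: 0.3·120 + 0.7·(-30) = 15
IV: 0.3·90 + 0.7·(-70) = -22
V: 0.3·230 + 0.7·(-30) = 48
Highest Hurwicz score = 62 → I.

I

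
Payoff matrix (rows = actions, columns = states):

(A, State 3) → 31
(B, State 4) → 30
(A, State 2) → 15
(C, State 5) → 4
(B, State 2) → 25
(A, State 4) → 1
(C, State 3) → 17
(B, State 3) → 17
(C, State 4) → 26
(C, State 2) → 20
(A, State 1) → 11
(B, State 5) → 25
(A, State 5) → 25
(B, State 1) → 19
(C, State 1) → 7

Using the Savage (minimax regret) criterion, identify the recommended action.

Column bests: State 1=19, State 2=25, State 3=31, State 4=30, State 5=25.
A regrets: 8, 10, 0, 29, 0 → max 29
B regrets: 0, 0, 14, 0, 0 → max 14
C regrets: 12, 5, 14, 4, 21 → max 21
Smallest max regret = 14 → B.

B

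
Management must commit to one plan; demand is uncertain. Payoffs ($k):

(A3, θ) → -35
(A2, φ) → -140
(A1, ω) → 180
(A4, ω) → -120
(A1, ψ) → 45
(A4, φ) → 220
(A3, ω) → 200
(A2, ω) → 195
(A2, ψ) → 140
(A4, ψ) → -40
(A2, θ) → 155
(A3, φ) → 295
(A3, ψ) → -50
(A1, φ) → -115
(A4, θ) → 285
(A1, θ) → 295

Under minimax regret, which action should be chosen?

A4

Column bests: θ=295, φ=295, ψ=140, ω=200.
A1 regrets: 0, 410, 95, 20 → max 410
A2 regrets: 140, 435, 0, 5 → max 435
A3 regrets: 330, 0, 190, 0 → max 330
A4 regrets: 10, 75, 180, 320 → max 320
Smallest max regret = 320 → A4.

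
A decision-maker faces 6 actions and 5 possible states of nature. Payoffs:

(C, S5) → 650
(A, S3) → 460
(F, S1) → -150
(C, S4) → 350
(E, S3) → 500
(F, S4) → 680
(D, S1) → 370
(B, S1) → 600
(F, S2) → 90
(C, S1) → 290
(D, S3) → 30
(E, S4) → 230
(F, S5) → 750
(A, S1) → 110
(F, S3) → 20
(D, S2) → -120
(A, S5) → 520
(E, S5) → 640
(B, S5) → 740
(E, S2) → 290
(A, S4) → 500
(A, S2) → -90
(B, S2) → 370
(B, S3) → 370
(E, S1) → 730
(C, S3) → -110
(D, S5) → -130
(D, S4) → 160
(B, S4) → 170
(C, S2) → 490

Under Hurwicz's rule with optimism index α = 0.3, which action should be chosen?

E

A: 0.3·520 + 0.7·(-90) = 93
B: 0.3·740 + 0.7·170 = 341
C: 0.3·650 + 0.7·(-110) = 118
D: 0.3·370 + 0.7·(-130) = 20
E: 0.3·730 + 0.7·230 = 380
F: 0.3·750 + 0.7·(-150) = 120
Highest Hurwicz score = 380 → E.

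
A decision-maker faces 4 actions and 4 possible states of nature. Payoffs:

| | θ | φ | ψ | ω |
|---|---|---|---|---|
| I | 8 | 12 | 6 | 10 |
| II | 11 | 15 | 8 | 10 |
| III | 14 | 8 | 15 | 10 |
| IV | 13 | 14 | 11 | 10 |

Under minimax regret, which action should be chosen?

Column bests: θ=14, φ=15, ψ=15, ω=10.
I regrets: 6, 3, 9, 0 → max 9
II regrets: 3, 0, 7, 0 → max 7
III regrets: 0, 7, 0, 0 → max 7
IV regrets: 1, 1, 4, 0 → max 4
Smallest max regret = 4 → IV.

IV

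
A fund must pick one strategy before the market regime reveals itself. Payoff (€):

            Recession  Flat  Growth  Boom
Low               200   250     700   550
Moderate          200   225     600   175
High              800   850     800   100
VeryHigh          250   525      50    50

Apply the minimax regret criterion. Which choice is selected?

Column bests: Recession=800, Flat=850, Growth=800, Boom=550.
Low regrets: 600, 600, 100, 0 → max 600
Moderate regrets: 600, 625, 200, 375 → max 625
High regrets: 0, 0, 0, 450 → max 450
VeryHigh regrets: 550, 325, 750, 500 → max 750
Smallest max regret = 450 → High.

High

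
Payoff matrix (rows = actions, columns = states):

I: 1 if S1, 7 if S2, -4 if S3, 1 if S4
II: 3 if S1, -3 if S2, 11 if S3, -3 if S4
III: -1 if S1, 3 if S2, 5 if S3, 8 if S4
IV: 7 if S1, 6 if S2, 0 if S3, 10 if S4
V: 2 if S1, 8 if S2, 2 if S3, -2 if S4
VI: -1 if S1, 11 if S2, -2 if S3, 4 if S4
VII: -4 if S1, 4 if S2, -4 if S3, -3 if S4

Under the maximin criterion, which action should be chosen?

IV

Row minima: I=-4, II=-3, III=-1, IV=0, V=-2, VI=-2, VII=-4
Best worst-case = 0 → IV.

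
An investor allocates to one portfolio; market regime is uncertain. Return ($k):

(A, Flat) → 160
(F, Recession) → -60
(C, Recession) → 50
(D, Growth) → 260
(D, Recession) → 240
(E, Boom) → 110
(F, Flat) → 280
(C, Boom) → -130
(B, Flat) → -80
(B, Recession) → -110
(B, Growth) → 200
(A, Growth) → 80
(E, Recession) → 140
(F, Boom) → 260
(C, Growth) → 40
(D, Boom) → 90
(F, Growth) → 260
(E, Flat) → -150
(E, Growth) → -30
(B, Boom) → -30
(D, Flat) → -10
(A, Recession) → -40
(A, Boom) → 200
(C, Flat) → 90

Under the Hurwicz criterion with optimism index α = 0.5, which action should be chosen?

D

A: 0.5·200 + 0.5·(-40) = 80
B: 0.5·200 + 0.5·(-110) = 45
C: 0.5·90 + 0.5·(-130) = -20
D: 0.5·260 + 0.5·(-10) = 125
E: 0.5·140 + 0.5·(-150) = -5
F: 0.5·280 + 0.5·(-60) = 110
Highest Hurwicz score = 125 → D.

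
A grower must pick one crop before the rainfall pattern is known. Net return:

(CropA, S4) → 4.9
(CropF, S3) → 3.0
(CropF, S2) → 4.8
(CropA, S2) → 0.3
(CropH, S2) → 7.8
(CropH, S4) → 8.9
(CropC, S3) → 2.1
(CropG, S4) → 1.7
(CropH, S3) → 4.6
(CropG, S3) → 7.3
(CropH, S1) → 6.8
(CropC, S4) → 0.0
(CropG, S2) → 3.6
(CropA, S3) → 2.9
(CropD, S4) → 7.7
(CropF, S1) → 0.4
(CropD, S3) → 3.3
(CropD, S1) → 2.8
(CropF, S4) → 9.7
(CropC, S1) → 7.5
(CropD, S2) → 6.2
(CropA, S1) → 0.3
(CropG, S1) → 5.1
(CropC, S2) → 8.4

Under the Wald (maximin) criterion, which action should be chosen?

Row minima: CropF=0.4, CropC=0.0, CropA=0.3, CropD=2.8, CropH=4.6, CropG=1.7
Best worst-case = 4.6 → CropH.

CropH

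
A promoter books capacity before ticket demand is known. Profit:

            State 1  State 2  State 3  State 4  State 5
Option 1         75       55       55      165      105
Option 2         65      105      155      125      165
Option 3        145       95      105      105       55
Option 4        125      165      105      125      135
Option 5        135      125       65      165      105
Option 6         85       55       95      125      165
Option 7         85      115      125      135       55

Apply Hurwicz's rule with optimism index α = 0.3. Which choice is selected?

Option 1: 0.3·165 + 0.7·55 = 88
Option 2: 0.3·165 + 0.7·65 = 95
Option 3: 0.3·145 + 0.7·55 = 82
Option 4: 0.3·165 + 0.7·105 = 123
Option 5: 0.3·165 + 0.7·65 = 95
Option 6: 0.3·165 + 0.7·55 = 88
Option 7: 0.3·135 + 0.7·55 = 79
Highest Hurwicz score = 123 → Option 4.

Option 4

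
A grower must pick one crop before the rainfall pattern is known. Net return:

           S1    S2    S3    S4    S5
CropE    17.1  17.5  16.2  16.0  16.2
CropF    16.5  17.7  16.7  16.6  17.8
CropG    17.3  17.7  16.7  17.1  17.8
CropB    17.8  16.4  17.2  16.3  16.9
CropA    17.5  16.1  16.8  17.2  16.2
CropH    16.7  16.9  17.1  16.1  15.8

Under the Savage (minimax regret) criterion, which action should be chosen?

Column bests: S1=17.8, S2=17.7, S3=17.2, S4=17.2, S5=17.8.
CropE regrets: 0.7, 0.2, 1.0, 1.2, 1.6 → max 1.6
CropF regrets: 1.3, 0.0, 0.5, 0.6, 0.0 → max 1.3
CropG regrets: 0.5, 0.0, 0.5, 0.1, 0.0 → max 0.5
CropB regrets: 0.0, 1.3, 0.0, 0.9, 0.9 → max 1.3
CropA regrets: 0.3, 1.6, 0.4, 0.0, 1.6 → max 1.6
CropH regrets: 1.1, 0.8, 0.1, 1.1, 2.0 → max 2.0
Smallest max regret = 0.5 → CropG.

CropG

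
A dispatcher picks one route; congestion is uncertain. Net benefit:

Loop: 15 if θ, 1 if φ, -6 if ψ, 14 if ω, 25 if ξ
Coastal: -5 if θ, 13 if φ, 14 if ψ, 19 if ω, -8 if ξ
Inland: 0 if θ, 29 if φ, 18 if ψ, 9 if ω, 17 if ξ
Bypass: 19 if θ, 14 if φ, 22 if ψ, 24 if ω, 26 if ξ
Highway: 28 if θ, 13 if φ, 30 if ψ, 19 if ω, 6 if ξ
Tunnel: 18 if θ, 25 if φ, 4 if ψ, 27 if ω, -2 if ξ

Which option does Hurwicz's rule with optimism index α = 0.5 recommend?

Loop: 0.5·25 + 0.5·(-6) = 9.5
Coastal: 0.5·19 + 0.5·(-8) = 5.5
Inland: 0.5·29 + 0.5·0 = 14.5
Bypass: 0.5·26 + 0.5·14 = 20
Highway: 0.5·30 + 0.5·6 = 18
Tunnel: 0.5·27 + 0.5·(-2) = 12.5
Highest Hurwicz score = 20 → Bypass.

Bypass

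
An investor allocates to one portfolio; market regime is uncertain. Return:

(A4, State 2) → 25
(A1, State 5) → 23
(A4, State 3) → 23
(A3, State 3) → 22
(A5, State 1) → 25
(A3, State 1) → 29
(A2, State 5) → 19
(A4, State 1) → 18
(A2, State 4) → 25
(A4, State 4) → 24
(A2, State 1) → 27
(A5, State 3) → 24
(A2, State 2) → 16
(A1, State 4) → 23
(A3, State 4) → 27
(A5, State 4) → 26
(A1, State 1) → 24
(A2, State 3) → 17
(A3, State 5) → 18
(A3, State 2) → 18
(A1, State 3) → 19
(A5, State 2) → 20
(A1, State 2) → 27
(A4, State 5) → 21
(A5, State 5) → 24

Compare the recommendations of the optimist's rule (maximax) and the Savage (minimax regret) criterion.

maximax → A3; minimax regret → A1 (disagree)

Row maxima: A1=27, A2=27, A3=29, A4=25, A5=26
Best best-case = 29 → A3.
Column bests: State 1=29, State 2=27, State 3=24, State 4=27, State 5=24.
A1 regrets: 5, 0, 5, 4, 1 → max 5
A2 regrets: 2, 11, 7, 2, 5 → max 11
A3 regrets: 0, 9, 2, 0, 6 → max 9
A4 regrets: 11, 2, 1, 3, 3 → max 11
A5 regrets: 4, 7, 0, 1, 0 → max 7
Smallest max regret = 5 → A1.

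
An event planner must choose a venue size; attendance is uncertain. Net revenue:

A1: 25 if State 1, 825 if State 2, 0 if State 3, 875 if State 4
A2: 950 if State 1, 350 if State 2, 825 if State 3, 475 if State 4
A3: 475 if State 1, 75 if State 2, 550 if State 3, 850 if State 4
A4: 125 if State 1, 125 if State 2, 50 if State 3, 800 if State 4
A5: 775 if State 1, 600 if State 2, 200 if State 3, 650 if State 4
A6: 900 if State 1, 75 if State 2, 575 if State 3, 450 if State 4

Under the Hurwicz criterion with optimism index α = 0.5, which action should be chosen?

A1: 0.5·875 + 0.5·0 = 437.5
A2: 0.5·950 + 0.5·350 = 650
A3: 0.5·850 + 0.5·75 = 462.5
A4: 0.5·800 + 0.5·50 = 425
A5: 0.5·775 + 0.5·200 = 487.5
A6: 0.5·900 + 0.5·75 = 487.5
Highest Hurwicz score = 650 → A2.

A2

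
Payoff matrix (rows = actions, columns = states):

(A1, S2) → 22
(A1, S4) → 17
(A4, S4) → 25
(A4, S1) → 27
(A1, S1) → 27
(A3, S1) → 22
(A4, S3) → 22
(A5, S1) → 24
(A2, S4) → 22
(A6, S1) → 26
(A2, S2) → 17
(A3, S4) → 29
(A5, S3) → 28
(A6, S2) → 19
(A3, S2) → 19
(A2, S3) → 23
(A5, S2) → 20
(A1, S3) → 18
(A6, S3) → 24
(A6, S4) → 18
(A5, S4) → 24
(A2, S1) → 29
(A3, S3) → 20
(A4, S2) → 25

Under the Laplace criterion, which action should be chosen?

Row averages: A1=21, A2=22.75, A3=22.5, A4=24.75, A5=24, A6=21.75
Highest average = 24.75 → A4.

A4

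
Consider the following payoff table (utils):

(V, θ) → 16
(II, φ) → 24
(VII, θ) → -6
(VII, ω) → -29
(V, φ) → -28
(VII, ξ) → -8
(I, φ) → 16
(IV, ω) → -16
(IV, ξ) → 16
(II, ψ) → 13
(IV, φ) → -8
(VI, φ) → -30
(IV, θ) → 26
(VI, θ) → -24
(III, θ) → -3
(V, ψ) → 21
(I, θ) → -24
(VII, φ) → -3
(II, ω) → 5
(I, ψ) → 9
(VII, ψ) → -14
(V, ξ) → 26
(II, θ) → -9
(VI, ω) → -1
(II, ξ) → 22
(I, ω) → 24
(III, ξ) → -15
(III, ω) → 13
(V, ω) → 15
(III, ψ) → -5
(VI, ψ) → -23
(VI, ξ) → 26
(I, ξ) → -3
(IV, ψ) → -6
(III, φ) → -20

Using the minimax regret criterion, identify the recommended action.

II

Column bests: θ=26, φ=24, ψ=21, ω=24, ξ=26.
I regrets: 50, 8, 12, 0, 29 → max 50
II regrets: 35, 0, 8, 19, 4 → max 35
III regrets: 29, 44, 26, 11, 41 → max 44
IV regrets: 0, 32, 27, 40, 10 → max 40
V regrets: 10, 52, 0, 9, 0 → max 52
VI regrets: 50, 54, 44, 25, 0 → max 54
VII regrets: 32, 27, 35, 53, 34 → max 53
Smallest max regret = 35 → II.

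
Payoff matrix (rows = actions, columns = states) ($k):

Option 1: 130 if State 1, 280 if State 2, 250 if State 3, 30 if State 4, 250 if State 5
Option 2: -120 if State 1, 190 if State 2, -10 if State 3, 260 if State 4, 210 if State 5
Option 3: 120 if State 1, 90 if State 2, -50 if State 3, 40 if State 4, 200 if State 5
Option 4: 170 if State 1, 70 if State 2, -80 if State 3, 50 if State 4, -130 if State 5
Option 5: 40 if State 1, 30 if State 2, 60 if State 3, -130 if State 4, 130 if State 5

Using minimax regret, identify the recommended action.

Column bests: State 1=170, State 2=280, State 3=250, State 4=260, State 5=250.
Option 1 regrets: 40, 0, 0, 230, 0 → max 230
Option 2 regrets: 290, 90, 260, 0, 40 → max 290
Option 3 regrets: 50, 190, 300, 220, 50 → max 300
Option 4 regrets: 0, 210, 330, 210, 380 → max 380
Option 5 regrets: 130, 250, 190, 390, 120 → max 390
Smallest max regret = 230 → Option 1.

Option 1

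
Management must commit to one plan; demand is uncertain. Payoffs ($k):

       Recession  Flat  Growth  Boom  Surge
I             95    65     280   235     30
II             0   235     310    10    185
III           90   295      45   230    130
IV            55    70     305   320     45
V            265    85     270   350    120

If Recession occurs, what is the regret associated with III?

Best payoff under Recession is 265.
Regret = 265 − 90 = 175.

175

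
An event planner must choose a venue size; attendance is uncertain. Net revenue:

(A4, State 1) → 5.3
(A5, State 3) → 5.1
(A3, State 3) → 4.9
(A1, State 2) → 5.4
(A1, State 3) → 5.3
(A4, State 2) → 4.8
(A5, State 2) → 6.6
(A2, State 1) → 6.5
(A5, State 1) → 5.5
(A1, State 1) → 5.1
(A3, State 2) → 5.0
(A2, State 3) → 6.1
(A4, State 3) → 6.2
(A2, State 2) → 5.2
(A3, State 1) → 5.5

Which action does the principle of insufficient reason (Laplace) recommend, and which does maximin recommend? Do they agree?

laplace → A2; maximin → A2 (agree)

Row averages: A1=79/15, A2=89/15, A3=77/15, A4=163/30, A5=86/15
Highest average = 89/15 → A2.
Row minima: A1=5.1, A2=5.2, A3=4.9, A4=4.8, A5=5.1
Best worst-case = 5.2 → A2.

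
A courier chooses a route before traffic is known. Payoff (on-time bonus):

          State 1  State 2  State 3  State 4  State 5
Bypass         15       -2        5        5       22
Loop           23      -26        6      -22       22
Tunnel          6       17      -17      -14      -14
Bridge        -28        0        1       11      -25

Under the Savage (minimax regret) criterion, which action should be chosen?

Bypass

Column bests: State 1=23, State 2=17, State 3=6, State 4=11, State 5=22.
Bypass regrets: 8, 19, 1, 6, 0 → max 19
Loop regrets: 0, 43, 0, 33, 0 → max 43
Tunnel regrets: 17, 0, 23, 25, 36 → max 36
Bridge regrets: 51, 17, 5, 0, 47 → max 51
Smallest max regret = 19 → Bypass.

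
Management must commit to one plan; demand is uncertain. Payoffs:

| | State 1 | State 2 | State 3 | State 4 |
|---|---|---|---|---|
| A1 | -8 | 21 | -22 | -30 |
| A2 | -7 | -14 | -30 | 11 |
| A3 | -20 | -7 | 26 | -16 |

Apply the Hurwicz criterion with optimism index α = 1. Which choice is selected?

A1: 1·21 + 0·(-30) = 21
A2: 1·11 + 0·(-30) = 11
A3: 1·26 + 0·(-20) = 26
Highest Hurwicz score = 26 → A3.

A3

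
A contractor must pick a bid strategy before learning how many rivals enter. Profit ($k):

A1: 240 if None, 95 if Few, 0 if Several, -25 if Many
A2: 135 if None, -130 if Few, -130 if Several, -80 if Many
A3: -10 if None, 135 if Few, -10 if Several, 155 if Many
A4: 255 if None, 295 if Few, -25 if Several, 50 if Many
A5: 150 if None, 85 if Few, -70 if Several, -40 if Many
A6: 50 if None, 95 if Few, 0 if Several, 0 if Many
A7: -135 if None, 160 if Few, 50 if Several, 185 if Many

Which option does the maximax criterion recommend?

A4

Row maxima: A1=240, A2=135, A3=155, A4=295, A5=150, A6=95, A7=185
Best best-case = 295 → A4.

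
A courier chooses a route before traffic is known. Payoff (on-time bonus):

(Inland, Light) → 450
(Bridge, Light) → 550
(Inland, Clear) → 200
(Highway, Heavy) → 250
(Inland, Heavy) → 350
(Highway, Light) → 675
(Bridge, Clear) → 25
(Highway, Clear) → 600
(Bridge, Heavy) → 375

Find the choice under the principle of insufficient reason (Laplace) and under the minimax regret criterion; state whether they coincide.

Row averages: Highway=1525/3, Bridge=950/3, Inland=1000/3
Highest average = 1525/3 → Highway.
Column bests: Clear=600, Light=675, Heavy=375.
Highway regrets: 0, 0, 125 → max 125
Bridge regrets: 575, 125, 0 → max 575
Inland regrets: 400, 225, 25 → max 400
Smallest max regret = 125 → Highway.

laplace → Highway; minimax regret → Highway (agree)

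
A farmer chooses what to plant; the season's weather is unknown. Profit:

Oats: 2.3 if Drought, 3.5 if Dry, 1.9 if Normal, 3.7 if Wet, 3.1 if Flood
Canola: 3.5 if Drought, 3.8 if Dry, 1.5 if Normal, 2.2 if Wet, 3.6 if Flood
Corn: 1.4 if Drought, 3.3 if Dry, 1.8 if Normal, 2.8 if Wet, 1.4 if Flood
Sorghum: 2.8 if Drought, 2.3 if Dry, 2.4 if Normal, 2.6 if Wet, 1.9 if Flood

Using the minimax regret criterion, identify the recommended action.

Column bests: Drought=3.5, Dry=3.8, Normal=2.4, Wet=3.7, Flood=3.6.
Oats regrets: 1.2, 0.3, 0.5, 0.0, 0.5 → max 1.2
Canola regrets: 0.0, 0.0, 0.9, 1.5, 0.0 → max 1.5
Corn regrets: 2.1, 0.5, 0.6, 0.9, 2.2 → max 2.2
Sorghum regrets: 0.7, 1.5, 0.0, 1.1, 1.7 → max 1.7
Smallest max regret = 1.2 → Oats.

Oats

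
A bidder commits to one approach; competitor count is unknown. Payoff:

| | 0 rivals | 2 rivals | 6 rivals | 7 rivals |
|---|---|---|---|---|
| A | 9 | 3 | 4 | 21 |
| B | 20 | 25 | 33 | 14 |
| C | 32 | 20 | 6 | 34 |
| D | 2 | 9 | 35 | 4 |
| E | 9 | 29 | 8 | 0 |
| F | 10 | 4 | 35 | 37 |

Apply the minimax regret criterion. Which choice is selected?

B

Column bests: 0 rivals=32, 2 rivals=29, 6 rivals=35, 7 rivals=37.
A regrets: 23, 26, 31, 16 → max 31
B regrets: 12, 4, 2, 23 → max 23
C regrets: 0, 9, 29, 3 → max 29
D regrets: 30, 20, 0, 33 → max 33
E regrets: 23, 0, 27, 37 → max 37
F regrets: 22, 25, 0, 0 → max 25
Smallest max regret = 23 → B.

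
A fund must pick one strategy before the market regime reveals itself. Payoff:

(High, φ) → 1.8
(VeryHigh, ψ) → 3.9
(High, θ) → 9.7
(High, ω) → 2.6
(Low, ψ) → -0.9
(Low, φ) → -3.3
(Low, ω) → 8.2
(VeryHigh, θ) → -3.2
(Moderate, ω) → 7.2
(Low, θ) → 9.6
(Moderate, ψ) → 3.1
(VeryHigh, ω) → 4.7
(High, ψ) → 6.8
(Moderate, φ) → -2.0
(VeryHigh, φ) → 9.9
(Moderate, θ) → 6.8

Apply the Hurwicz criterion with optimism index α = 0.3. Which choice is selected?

Low: 0.3·9.6 + 0.7·(-3.3) = 0.57
Moderate: 0.3·7.2 + 0.7·(-2.0) = 0.76
High: 0.3·9.7 + 0.7·1.8 = 4.17
VeryHigh: 0.3·9.9 + 0.7·(-3.2) = 0.73
Highest Hurwicz score = 4.17 → High.

High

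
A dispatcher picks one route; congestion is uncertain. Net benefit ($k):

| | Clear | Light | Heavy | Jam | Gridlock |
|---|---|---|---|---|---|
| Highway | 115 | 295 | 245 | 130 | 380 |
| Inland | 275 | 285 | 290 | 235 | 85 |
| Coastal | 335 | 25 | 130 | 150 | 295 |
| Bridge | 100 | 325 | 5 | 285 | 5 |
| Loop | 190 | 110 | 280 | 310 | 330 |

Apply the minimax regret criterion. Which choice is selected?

Loop

Column bests: Clear=335, Light=325, Heavy=290, Jam=310, Gridlock=380.
Highway regrets: 220, 30, 45, 180, 0 → max 220
Inland regrets: 60, 40, 0, 75, 295 → max 295
Coastal regrets: 0, 300, 160, 160, 85 → max 300
Bridge regrets: 235, 0, 285, 25, 375 → max 375
Loop regrets: 145, 215, 10, 0, 50 → max 215
Smallest max regret = 215 → Loop.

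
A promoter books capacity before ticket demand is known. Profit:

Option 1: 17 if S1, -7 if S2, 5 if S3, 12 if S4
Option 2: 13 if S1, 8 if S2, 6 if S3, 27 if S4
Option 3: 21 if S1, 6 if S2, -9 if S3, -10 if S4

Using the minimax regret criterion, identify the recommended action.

Column bests: S1=21, S2=8, S3=6, S4=27.
Option 1 regrets: 4, 15, 1, 15 → max 15
Option 2 regrets: 8, 0, 0, 0 → max 8
Option 3 regrets: 0, 2, 15, 37 → max 37
Smallest max regret = 8 → Option 2.

Option 2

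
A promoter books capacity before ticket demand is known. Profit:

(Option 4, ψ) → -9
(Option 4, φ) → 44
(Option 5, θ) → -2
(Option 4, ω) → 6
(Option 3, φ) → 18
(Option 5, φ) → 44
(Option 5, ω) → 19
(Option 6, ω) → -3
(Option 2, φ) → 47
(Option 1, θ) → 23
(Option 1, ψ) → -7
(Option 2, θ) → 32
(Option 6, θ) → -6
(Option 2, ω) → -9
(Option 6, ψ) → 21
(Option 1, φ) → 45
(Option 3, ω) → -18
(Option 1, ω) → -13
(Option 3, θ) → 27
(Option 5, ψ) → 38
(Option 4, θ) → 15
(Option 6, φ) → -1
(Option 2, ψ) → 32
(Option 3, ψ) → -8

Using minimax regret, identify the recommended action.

Column bests: θ=32, φ=47, ψ=38, ω=19.
Option 1 regrets: 9, 2, 45, 32 → max 45
Option 2 regrets: 0, 0, 6, 28 → max 28
Option 3 regrets: 5, 29, 46, 37 → max 46
Option 4 regrets: 17, 3, 47, 13 → max 47
Option 5 regrets: 34, 3, 0, 0 → max 34
Option 6 regrets: 38, 48, 17, 22 → max 48
Smallest max regret = 28 → Option 2.

Option 2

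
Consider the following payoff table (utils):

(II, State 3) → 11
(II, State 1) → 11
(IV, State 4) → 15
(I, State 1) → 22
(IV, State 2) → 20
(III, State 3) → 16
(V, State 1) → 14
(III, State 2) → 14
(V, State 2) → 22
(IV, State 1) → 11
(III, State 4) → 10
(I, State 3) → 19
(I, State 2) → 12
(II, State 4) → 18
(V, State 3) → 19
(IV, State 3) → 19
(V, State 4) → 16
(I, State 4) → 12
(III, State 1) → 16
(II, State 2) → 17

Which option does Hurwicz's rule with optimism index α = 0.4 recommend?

V

I: 0.4·22 + 0.6·12 = 16
II: 0.4·18 + 0.6·11 = 13.8
III: 0.4·16 + 0.6·10 = 12.4
IV: 0.4·20 + 0.6·11 = 14.6
V: 0.4·22 + 0.6·14 = 17.2
Highest Hurwicz score = 17.2 → V.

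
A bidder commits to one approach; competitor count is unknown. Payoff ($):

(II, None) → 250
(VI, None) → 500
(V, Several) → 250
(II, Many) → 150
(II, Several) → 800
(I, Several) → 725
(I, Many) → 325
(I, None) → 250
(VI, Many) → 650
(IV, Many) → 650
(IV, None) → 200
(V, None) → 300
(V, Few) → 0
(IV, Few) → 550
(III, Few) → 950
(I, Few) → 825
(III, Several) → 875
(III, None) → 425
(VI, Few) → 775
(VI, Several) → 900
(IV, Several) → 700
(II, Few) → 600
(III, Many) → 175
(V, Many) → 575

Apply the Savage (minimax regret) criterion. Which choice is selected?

VI

Column bests: None=500, Few=950, Several=900, Many=650.
I regrets: 250, 125, 175, 325 → max 325
II regrets: 250, 350, 100, 500 → max 500
III regrets: 75, 0, 25, 475 → max 475
IV regrets: 300, 400, 200, 0 → max 400
V regrets: 200, 950, 650, 75 → max 950
VI regrets: 0, 175, 0, 0 → max 175
Smallest max regret = 175 → VI.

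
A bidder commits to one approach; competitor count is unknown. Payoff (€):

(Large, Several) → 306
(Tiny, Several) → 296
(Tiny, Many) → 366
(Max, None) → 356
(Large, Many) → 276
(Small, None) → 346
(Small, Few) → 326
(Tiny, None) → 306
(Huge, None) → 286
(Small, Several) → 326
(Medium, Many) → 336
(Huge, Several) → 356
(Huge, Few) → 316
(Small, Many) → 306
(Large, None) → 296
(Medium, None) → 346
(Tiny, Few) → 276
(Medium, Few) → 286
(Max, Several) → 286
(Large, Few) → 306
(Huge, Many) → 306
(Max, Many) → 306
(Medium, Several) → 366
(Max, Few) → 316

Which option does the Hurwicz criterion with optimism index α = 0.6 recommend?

Medium

Tiny: 0.6·366 + 0.4·276 = 330
Small: 0.6·346 + 0.4·306 = 330
Medium: 0.6·366 + 0.4·286 = 334
Large: 0.6·306 + 0.4·276 = 294
Huge: 0.6·356 + 0.4·286 = 328
Max: 0.6·356 + 0.4·286 = 328
Highest Hurwicz score = 334 → Medium.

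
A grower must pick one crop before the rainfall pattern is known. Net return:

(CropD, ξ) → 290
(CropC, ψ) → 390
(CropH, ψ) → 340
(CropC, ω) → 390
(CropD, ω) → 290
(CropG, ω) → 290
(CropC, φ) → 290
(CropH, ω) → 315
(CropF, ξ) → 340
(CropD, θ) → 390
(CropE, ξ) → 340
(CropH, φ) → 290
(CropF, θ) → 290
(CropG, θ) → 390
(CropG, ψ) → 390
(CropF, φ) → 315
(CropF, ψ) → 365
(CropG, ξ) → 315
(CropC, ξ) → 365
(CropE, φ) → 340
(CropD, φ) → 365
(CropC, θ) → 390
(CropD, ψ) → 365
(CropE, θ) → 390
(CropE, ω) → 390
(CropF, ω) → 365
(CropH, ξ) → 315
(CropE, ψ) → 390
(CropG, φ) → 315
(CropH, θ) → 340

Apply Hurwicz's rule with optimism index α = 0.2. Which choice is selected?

CropE

CropF: 0.2·365 + 0.8·290 = 305
CropD: 0.2·390 + 0.8·290 = 310
CropC: 0.2·390 + 0.8·290 = 310
CropH: 0.2·340 + 0.8·290 = 300
CropG: 0.2·390 + 0.8·290 = 310
CropE: 0.2·390 + 0.8·340 = 350
Highest Hurwicz score = 350 → CropE.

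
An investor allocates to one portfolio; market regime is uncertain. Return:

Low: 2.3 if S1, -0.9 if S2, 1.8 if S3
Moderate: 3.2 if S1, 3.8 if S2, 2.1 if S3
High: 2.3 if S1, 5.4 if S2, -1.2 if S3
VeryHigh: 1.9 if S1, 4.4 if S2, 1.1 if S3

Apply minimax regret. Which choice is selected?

VeryHigh

Column bests: S1=3.2, S2=5.4, S3=2.1.
Low regrets: 0.9, 6.3, 0.3 → max 6.3
Moderate regrets: 0.0, 1.6, 0.0 → max 1.6
High regrets: 0.9, 0.0, 3.3 → max 3.3
VeryHigh regrets: 1.3, 1.0, 1.0 → max 1.3
Smallest max regret = 1.3 → VeryHigh.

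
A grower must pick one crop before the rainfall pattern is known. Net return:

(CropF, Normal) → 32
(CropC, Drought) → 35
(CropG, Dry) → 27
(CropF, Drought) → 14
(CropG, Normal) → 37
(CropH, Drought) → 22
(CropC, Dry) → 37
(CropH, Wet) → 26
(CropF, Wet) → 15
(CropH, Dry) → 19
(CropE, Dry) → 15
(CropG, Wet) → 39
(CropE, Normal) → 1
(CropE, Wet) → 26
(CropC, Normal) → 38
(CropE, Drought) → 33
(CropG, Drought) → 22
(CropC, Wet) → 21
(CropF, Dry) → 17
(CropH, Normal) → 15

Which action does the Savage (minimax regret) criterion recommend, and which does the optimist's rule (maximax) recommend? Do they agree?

Column bests: Drought=35, Dry=37, Normal=38, Wet=39.
CropH regrets: 13, 18, 23, 13 → max 23
CropG regrets: 13, 10, 1, 0 → max 13
CropF regrets: 21, 20, 6, 24 → max 24
CropC regrets: 0, 0, 0, 18 → max 18
CropE regrets: 2, 22, 37, 13 → max 37
Smallest max regret = 13 → CropG.
Row maxima: CropH=26, CropG=39, CropF=32, CropC=38, CropE=33
Best best-case = 39 → CropG.

minimax regret → CropG; maximax → CropG (agree)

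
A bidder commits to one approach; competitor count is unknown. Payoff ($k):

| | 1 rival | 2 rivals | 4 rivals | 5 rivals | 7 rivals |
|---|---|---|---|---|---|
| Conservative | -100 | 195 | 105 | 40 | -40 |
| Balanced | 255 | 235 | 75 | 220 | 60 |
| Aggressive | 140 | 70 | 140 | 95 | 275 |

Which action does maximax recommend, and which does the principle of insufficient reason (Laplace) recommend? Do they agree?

maximax → Aggressive; laplace → Balanced (disagree)

Row maxima: Conservative=195, Balanced=255, Aggressive=275
Best best-case = 275 → Aggressive.
Row averages: Conservative=40, Balanced=169, Aggressive=144
Highest average = 169 → Balanced.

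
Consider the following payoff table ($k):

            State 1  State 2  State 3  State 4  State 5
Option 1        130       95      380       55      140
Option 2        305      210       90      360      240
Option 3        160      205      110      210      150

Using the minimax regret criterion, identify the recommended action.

Option 3

Column bests: State 1=305, State 2=210, State 3=380, State 4=360, State 5=240.
Option 1 regrets: 175, 115, 0, 305, 100 → max 305
Option 2 regrets: 0, 0, 290, 0, 0 → max 290
Option 3 regrets: 145, 5, 270, 150, 90 → max 270
Smallest max regret = 270 → Option 3.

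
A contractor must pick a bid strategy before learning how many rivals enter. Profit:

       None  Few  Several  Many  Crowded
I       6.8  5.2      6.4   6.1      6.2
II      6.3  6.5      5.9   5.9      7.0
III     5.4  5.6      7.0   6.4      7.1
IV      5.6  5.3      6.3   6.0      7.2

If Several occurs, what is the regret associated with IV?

0.7

Best payoff under Several is 7.0.
Regret = 7.0 − 6.3 = 0.7.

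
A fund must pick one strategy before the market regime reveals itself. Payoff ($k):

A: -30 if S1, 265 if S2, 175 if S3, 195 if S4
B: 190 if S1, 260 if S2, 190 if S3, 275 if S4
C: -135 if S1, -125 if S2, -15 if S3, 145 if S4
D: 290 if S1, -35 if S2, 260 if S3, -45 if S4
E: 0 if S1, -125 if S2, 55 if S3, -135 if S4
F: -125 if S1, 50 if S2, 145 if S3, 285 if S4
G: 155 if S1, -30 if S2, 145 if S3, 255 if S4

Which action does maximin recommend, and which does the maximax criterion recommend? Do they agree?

Row minima: A=-30, B=190, C=-135, D=-45, E=-135, F=-125, G=-30
Best worst-case = 190 → B.
Row maxima: A=265, B=275, C=145, D=290, E=55, F=285, G=255
Best best-case = 290 → D.

maximin → B; maximax → D (disagree)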